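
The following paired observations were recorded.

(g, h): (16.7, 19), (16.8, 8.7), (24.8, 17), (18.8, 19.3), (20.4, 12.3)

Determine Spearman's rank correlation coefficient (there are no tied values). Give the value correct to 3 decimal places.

-0.100

Rank g: 1, 2, 5, 3, 4
Rank h: 4, 1, 3, 5, 2
d = rank(g) − rank(h): -3, 1, 2, -2, 2; Σd² = 22
ρ = 1 − 6Σd² / [n(n²−1)] = 1 − 6×22 / (5×24) = 1 − 132/120 ≈ -0.100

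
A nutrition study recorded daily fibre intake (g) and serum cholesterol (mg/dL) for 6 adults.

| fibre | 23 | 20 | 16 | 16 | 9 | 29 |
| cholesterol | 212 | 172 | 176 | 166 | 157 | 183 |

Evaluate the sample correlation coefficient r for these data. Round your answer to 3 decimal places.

0.663

n = 6, Σx = 113, Σy = 1066, Σx² = 2363, Σy² = 191198, Σxy = 20508
nΣxy − ΣxΣy = 123048 − 120458 = 2590
nΣx² − (Σx)² = 14178 − 12769 = 1409; nΣy² − (Σy)² = 1147188 − 1136356 = 10832
r = 2590 / √(1409 × 10832) = 2590 / 3906.6978 ≈ 0.663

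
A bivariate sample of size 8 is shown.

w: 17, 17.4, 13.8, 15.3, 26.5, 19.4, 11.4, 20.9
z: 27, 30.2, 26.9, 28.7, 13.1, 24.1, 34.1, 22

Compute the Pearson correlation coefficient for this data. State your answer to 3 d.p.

-0.937

n = 8, Σw = 141.7, Σz = 206.1, Σw² = 2661.67, Σz² = 5587.57, Σwz = 3458.04
nΣwz − ΣwΣz = 27664.32 − 29204.37 = -1540.05
nΣw² − (Σw)² = 21293.36 − 20078.89 = 1214.47; nΣz² − (Σz)² = 44700.56 − 42477.21 = 2223.35
r = -1540.05 / √(1214.47 × 2223.35) = -1540.05 / 1643.2261 ≈ -0.937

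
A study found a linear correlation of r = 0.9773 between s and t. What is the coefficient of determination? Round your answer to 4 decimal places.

r² = (0.9773)² = 0.9551

0.9551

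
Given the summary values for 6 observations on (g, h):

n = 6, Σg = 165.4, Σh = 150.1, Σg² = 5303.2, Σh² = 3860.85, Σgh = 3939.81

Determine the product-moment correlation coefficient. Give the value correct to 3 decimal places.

r = (nΣgh − ΣgΣh) / √[(nΣg² − (Σg)²)(nΣh² − (Σh)²)]
Numerator: 6×3939.81 − 165.4×150.1 = -1187.68
Denominator: √[(31819.2 − 27357.16)(23165.1 − 22530.01)] = √[4462.04 × 635.09] = 1683.3885
r = -1187.68 / 1683.3885 ≈ -0.706

-0.706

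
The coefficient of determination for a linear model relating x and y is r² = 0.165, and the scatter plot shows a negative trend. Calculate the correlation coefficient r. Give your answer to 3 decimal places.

|r| = √0.165 = 0.406
The association is negative, so r = −0.406.

-0.406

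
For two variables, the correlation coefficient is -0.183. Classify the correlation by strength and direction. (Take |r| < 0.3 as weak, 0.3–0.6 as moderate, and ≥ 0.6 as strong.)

weak negative

r = -0.183 < 0 so the relationship is negative.
|r| = 0.183, which falls in the weak range.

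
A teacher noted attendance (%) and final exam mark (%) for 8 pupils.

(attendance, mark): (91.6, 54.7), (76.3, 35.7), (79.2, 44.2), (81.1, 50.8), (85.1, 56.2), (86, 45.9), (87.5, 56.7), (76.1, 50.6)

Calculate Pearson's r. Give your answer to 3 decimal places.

0.654

n = 8, Σx = 662.9, Σy = 394.8, Σx² = 55147.57, Σy² = 19841.36, Σxy = 32896.88
nΣxy − ΣxΣy = 263175.04 − 261712.92 = 1462.12
nΣx² − (Σx)² = 441180.56 − 439436.41 = 1744.15; nΣy² − (Σy)² = 158730.88 − 155867.04 = 2863.84
r = 1462.12 / √(1744.15 × 2863.84) = 1462.12 / 2234.9422 ≈ 0.654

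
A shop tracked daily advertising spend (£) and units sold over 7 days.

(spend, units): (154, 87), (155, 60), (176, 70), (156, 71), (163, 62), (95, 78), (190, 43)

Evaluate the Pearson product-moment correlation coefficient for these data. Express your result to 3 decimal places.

-0.592

n = 7, Σx = 1089, Σy = 471, Σx² = 174747, Σy² = 32887, Σxy = 71780
nΣxy − ΣxΣy = 502460 − 512919 = -10459
nΣx² − (Σx)² = 1223229 − 1185921 = 37308; nΣy² − (Σy)² = 230209 − 221841 = 8368
r = -10459 / √(37308 × 8368) = -10459 / 17668.9939 ≈ -0.592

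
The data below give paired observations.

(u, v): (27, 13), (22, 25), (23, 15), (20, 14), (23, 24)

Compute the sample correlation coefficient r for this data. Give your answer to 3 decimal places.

-0.253

n = 5, Σu = 115, Σv = 91, Σu² = 2671, Σv² = 1791, Σuv = 2078
nΣuv − ΣuΣv = 10390 − 10465 = -75
nΣu² − (Σu)² = 13355 − 13225 = 130; nΣv² − (Σv)² = 8955 − 8281 = 674
r = -75 / √(130 × 674) = -75 / 296.0068 ≈ -0.253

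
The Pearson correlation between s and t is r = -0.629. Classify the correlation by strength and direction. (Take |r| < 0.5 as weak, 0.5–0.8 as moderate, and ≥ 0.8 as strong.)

r = -0.629 < 0 so the relationship is negative.
|r| = 0.629, which falls in the moderate range.

moderate negative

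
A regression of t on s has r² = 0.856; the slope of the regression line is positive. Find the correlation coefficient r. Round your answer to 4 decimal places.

|r| = √0.856 = 0.9252
The association is positive, so r = 0.9252.

0.9252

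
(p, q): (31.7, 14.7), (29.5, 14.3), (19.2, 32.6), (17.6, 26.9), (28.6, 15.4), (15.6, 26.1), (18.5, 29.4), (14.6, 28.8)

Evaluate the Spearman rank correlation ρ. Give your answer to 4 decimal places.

Rank p: 8, 7, 5, 3, 6, 2, 4, 1
Rank q: 2, 1, 8, 5, 3, 4, 7, 6
d = rank(p) − rank(q): 6, 6, -3, -2, 3, -2, -3, -5; Σd² = 132
ρ = 1 − 6Σd² / [n(n²−1)] = 1 − 6×132 / (8×63) = 1 − 792/504 ≈ -0.5714

-0.5714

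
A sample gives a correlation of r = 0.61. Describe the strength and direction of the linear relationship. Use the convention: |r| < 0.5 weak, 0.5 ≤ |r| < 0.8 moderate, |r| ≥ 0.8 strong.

moderate positive

r = 0.61 > 0 so the relationship is positive.
|r| = 0.61, which falls in the moderate range.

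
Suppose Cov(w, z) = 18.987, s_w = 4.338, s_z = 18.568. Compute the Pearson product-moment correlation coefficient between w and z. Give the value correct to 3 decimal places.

0.236

r = Cov(w,z) / (s_w · s_z) = 18.987 / (4.338 × 18.568)
  = 18.987 / 80.5480 ≈ 0.236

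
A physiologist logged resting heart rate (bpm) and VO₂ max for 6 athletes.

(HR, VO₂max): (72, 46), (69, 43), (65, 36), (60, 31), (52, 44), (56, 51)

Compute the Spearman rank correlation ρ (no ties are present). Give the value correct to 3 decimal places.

-0.086

Rank HR: 6, 5, 4, 3, 1, 2
Rank VO₂max: 5, 3, 2, 1, 4, 6
d = rank(HR) − rank(VO₂max): 1, 2, 2, 2, -3, -4; Σd² = 38
ρ = 1 − 6Σd² / [n(n²−1)] = 1 − 6×38 / (6×35) = 1 − 228/210 ≈ -0.086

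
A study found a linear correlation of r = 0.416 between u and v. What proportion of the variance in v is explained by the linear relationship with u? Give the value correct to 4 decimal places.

0.1731

r² = (0.416)² = 0.1731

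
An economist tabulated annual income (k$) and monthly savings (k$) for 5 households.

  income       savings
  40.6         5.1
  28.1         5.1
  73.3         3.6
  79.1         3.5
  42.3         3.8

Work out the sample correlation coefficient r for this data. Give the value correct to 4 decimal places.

n = 5, Σx = 263.4, Σy = 21.1, Σx² = 15856.96, Σy² = 91.67, Σxy = 1051.84
nΣxy − ΣxΣy = 5259.2 − 5557.74 = -298.54
nΣx² − (Σx)² = 79284.8 − 69379.56 = 9905.24; nΣy² − (Σy)² = 458.35 − 445.21 = 13.14
r = -298.54 / √(9905.24 × 13.14) = -298.54 / 360.7698 ≈ -0.8275

-0.8275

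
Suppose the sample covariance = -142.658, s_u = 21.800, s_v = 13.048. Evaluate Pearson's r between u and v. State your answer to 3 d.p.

r = Cov(u,v) / (s_u · s_v) = -142.658 / (21.800 × 13.048)
  = -142.658 / 284.4464 ≈ -0.502

-0.502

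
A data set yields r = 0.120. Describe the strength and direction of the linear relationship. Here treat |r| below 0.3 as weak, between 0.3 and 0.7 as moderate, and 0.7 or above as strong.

weak positive

r = 0.120 > 0 so the relationship is positive.
|r| = 0.120, which falls in the weak range.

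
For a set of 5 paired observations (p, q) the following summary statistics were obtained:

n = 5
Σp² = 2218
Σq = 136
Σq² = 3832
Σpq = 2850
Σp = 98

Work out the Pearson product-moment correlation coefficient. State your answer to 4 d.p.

0.9282

r = (nΣpq − ΣpΣq) / √[(nΣp² − (Σp)²)(nΣq² − (Σq)²)]
Numerator: 5×2850 − 98×136 = 922
Denominator: √[(11090 − 9604)(19160 − 18496)] = √[1486 × 664] = 993.3298
r = 922 / 993.3298 ≈ 0.9282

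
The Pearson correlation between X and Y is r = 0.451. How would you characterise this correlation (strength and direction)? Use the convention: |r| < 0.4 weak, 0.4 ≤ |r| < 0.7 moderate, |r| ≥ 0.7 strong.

r = 0.451 > 0 so the relationship is positive.
|r| = 0.451, which falls in the moderate range.

moderate positive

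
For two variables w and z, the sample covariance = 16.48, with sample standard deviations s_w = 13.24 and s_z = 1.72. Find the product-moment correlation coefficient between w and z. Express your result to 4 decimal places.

r = Cov(w,z) / (s_w · s_z) = 16.48 / (13.24 × 1.72)
  = 16.48 / 22.7728 ≈ 0.7237

0.7237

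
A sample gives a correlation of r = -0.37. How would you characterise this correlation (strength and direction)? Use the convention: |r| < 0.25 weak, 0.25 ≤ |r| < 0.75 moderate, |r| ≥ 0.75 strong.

moderate negative

r = -0.37 < 0 so the relationship is negative.
|r| = 0.37, which falls in the moderate range.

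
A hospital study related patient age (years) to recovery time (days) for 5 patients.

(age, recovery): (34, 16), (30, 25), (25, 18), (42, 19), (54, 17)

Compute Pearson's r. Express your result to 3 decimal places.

-0.342

n = 5, Σx = 185, Σy = 95, Σx² = 7361, Σy² = 1855, Σxy = 3460
nΣxy − ΣxΣy = 17300 − 17575 = -275
nΣx² − (Σx)² = 36805 − 34225 = 2580; nΣy² − (Σy)² = 9275 − 9025 = 250
r = -275 / √(2580 × 250) = -275 / 803.1189 ≈ -0.342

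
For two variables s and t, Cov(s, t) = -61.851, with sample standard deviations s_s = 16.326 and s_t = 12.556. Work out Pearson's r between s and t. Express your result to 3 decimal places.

-0.302

r = Cov(s,t) / (s_s · s_t) = -61.851 / (16.326 × 12.556)
  = -61.851 / 204.9893 ≈ -0.302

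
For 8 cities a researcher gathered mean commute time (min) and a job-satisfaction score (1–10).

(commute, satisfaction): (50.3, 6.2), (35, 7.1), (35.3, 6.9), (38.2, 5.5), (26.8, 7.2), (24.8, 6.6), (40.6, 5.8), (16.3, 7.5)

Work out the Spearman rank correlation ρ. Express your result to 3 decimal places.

Rank commute: 8, 4, 5, 6, 3, 2, 7, 1
Rank satisfaction: 3, 6, 5, 1, 7, 4, 2, 8
d = rank(commute) − rank(satisfaction): 5, -2, 0, 5, -4, -2, 5, -7; Σd² = 148
ρ = 1 − 6Σd² / [n(n²−1)] = 1 − 6×148 / (8×63) = 1 − 888/504 ≈ -0.762

-0.762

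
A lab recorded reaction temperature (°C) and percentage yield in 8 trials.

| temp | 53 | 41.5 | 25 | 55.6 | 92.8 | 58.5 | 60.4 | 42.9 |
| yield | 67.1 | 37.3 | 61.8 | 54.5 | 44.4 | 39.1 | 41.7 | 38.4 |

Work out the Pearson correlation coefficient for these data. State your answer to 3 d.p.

n = 8, Σx = 429.7, Σy = 384.3, Σx² = 25770.27, Σy² = 19396.81, Σxy = 20253.16
nΣxy − ΣxΣy = 162025.28 − 165133.71 = -3108.43
nΣx² − (Σx)² = 206162.16 − 184642.09 = 21520.07; nΣy² − (Σy)² = 155174.48 − 147686.49 = 7487.99
r = -3108.43 / √(21520.07 × 7487.99) = -3108.43 / 12694.1746 ≈ -0.245

-0.245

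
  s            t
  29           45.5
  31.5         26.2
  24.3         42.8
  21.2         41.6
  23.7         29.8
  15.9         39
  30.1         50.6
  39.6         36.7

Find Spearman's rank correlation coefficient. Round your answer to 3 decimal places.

Rank s: 5, 7, 4, 2, 3, 1, 6, 8
Rank t: 7, 1, 6, 5, 2, 4, 8, 3
d = rank(s) − rank(t): -2, 6, -2, -3, 1, -3, -2, 5; Σd² = 92
ρ = 1 − 6Σd² / [n(n²−1)] = 1 − 6×92 / (8×63) = 1 − 552/504 ≈ -0.095

-0.095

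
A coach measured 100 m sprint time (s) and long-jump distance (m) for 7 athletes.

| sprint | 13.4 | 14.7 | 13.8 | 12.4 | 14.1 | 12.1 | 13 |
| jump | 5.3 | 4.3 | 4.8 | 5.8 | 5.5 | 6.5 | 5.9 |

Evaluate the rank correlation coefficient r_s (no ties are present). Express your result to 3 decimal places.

-0.857

Rank sprint: 4, 7, 5, 2, 6, 1, 3
Rank jump: 3, 1, 2, 5, 4, 7, 6
d = rank(sprint) − rank(jump): 1, 6, 3, -3, 2, -6, -3; Σd² = 104
ρ = 1 − 6Σd² / [n(n²−1)] = 1 − 6×104 / (7×48) = 1 − 624/336 ≈ -0.857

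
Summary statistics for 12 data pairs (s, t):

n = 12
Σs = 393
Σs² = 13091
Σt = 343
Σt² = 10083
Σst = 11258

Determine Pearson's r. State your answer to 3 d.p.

0.100

r = (nΣst − ΣsΣt) / √[(nΣs² − (Σs)²)(nΣt² − (Σt)²)]
Numerator: 12×11258 − 393×343 = 297
Denominator: √[(157092 − 154449)(120996 − 117649)] = √[2643 × 3347] = 2974.2429
r = 297 / 2974.2429 ≈ 0.100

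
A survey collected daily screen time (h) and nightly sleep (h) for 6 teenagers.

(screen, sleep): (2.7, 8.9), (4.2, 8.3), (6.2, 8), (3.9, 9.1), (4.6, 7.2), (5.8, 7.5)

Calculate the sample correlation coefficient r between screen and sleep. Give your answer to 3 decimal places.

-0.655

n = 6, Σx = 27.4, Σy = 49, Σx² = 133.38, Σy² = 403, Σxy = 220.6
nΣxy − ΣxΣy = 1323.6 − 1342.6 = -19
nΣx² − (Σx)² = 800.28 − 750.76 = 49.52; nΣy² − (Σy)² = 2418 − 2401 = 17
r = -19 / √(49.52 × 17) = -19 / 29.0145 ≈ -0.655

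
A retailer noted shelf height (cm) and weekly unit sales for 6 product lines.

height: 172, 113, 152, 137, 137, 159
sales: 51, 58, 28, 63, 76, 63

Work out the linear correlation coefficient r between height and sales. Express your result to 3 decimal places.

-0.307

n = 6, Σx = 870, Σy = 339, Σx² = 128276, Σy² = 20463, Σxy = 48642
nΣxy − ΣxΣy = 291852 − 294930 = -3078
nΣx² − (Σx)² = 769656 − 756900 = 12756; nΣy² − (Σy)² = 122778 − 114921 = 7857
r = -3078 / √(12756 × 7857) = -3078 / 10011.1883 ≈ -0.307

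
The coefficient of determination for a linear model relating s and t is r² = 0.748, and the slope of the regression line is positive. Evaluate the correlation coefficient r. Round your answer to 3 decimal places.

|r| = √0.748 = 0.865
The association is positive, so r = 0.865.

0.865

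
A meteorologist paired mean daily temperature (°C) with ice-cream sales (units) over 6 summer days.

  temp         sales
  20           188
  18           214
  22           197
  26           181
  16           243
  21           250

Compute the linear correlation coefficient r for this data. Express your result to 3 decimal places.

-0.615

n = 6, Σx = 123, Σy = 1273, Σx² = 2581, Σy² = 274259, Σxy = 25790
nΣxy − ΣxΣy = 154740 − 156579 = -1839
nΣx² − (Σx)² = 15486 − 15129 = 357; nΣy² − (Σy)² = 1645554 − 1620529 = 25025
r = -1839 / √(357 × 25025) = -1839 / 2988.9672 ≈ -0.615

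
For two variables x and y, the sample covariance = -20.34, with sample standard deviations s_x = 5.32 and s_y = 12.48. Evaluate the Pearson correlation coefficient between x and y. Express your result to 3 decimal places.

-0.306

r = Cov(x,y) / (s_x · s_y) = -20.34 / (5.32 × 12.48)
  = -20.34 / 66.3936 ≈ -0.306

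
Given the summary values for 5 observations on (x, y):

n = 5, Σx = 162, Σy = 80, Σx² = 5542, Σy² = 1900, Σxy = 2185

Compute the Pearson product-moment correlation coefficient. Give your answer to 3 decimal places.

-0.955

r = (nΣxy − ΣxΣy) / √[(nΣx² − (Σx)²)(nΣy² − (Σy)²)]
Numerator: 5×2185 − 162×80 = -2035
Denominator: √[(27710 − 26244)(9500 − 6400)] = √[1466 × 3100] = 2131.8067
r = -2035 / 2131.8067 ≈ -0.955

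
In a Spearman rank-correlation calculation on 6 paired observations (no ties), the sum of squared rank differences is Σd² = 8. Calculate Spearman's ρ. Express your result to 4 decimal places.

0.7714

ρ = 1 − 6Σd² / [n(n²−1)] = 1 − 6×8 / (6×35)
  = 1 − 48/210 = 1 − 0.22857 ≈ 0.7714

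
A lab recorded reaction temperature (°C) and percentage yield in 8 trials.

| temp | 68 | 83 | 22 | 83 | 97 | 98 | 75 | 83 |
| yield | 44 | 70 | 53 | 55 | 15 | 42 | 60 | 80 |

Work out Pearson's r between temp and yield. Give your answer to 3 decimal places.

n = 8, Σx = 609, Σy = 419, Σx² = 50413, Σy² = 24659, Σxy = 31244
nΣxy − ΣxΣy = 249952 − 255171 = -5219
nΣx² − (Σx)² = 403304 − 370881 = 32423; nΣy² − (Σy)² = 197272 − 175561 = 21711
r = -5219 / √(32423 × 21711) = -5219 / 26531.7876 ≈ -0.197

-0.197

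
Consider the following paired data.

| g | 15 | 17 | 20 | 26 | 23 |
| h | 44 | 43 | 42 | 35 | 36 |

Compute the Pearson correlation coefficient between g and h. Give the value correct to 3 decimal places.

n = 5, Σg = 101, Σh = 200, Σg² = 2119, Σh² = 8070, Σgh = 3969
nΣgh − ΣgΣh = 19845 − 20200 = -355
nΣg² − (Σg)² = 10595 − 10201 = 394; nΣh² − (Σh)² = 40350 − 40000 = 350
r = -355 / √(394 × 350) = -355 / 371.3489 ≈ -0.956

-0.956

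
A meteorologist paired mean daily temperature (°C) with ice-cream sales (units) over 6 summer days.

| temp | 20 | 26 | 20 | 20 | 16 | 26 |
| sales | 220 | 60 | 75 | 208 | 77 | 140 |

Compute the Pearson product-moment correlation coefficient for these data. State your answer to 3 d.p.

-0.106

n = 6, Σx = 128, Σy = 780, Σx² = 2808, Σy² = 126418, Σxy = 16492
nΣxy − ΣxΣy = 98952 − 99840 = -888
nΣx² − (Σx)² = 16848 − 16384 = 464; nΣy² − (Σy)² = 758508 − 608400 = 150108
r = -888 / √(464 × 150108) = -888 / 8345.6643 ≈ -0.106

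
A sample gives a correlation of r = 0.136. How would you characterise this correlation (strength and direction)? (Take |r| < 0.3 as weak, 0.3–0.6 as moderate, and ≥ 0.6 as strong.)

weak positive

r = 0.136 > 0 so the relationship is positive.
|r| = 0.136, which falls in the weak range.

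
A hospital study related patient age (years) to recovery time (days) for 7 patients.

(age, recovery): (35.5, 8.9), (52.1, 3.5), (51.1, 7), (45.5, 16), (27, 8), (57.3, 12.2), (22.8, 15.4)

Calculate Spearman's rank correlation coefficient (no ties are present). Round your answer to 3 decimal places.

Rank age: 3, 6, 5, 4, 2, 7, 1
Rank recovery: 4, 1, 2, 7, 3, 5, 6
d = rank(age) − rank(recovery): -1, 5, 3, -3, -1, 2, -5; Σd² = 74
ρ = 1 − 6Σd² / [n(n²−1)] = 1 − 6×74 / (7×48) = 1 − 444/336 ≈ -0.321

-0.321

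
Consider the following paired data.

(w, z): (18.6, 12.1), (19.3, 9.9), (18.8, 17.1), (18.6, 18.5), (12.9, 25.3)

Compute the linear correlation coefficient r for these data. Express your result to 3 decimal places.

-0.847

n = 5, Σw = 88.2, Σz = 82.9, Σw² = 1584.26, Σz² = 1519.17, Σwz = 1408.08
nΣwz − ΣwΣz = 7040.4 − 7311.78 = -271.38
nΣw² − (Σw)² = 7921.3 − 7779.24 = 142.06; nΣz² − (Σz)² = 7595.85 − 6872.41 = 723.44
r = -271.38 / √(142.06 × 723.44) = -271.38 / 320.5805 ≈ -0.847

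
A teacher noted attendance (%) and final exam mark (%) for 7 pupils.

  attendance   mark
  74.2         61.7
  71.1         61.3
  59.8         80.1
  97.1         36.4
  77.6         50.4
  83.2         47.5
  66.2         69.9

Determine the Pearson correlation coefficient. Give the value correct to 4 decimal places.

-0.9746

n = 7, Σx = 529.2, Σy = 407.3, Σx² = 40891.74, Σy² = 24987.97, Σxy = 29751.41
nΣxy − ΣxΣy = 208259.87 − 215543.16 = -7283.29
nΣx² − (Σx)² = 286242.18 − 280052.64 = 6189.54; nΣy² − (Σy)² = 174915.79 − 165893.29 = 9022.5
r = -7283.29 / √(6189.54 × 9022.5) = -7283.29 / 7472.9596 ≈ -0.9746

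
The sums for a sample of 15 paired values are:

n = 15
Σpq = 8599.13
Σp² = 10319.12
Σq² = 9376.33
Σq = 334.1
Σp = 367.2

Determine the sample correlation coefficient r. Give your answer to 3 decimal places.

r = (nΣpq − ΣpΣq) / √[(nΣp² − (Σp)²)(nΣq² − (Σq)²)]
Numerator: 15×8599.13 − 367.2×334.1 = 6305.43
Denominator: √[(154786.8 − 134835.84)(140644.95 − 111622.81)] = √[19950.96 × 29022.14] = 24062.8252
r = 6305.43 / 24062.8252 ≈ 0.262

0.262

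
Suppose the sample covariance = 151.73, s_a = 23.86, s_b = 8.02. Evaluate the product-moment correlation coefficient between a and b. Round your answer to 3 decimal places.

r = Cov(a,b) / (s_a · s_b) = 151.73 / (23.86 × 8.02)
  = 151.73 / 191.3572 ≈ 0.793

0.793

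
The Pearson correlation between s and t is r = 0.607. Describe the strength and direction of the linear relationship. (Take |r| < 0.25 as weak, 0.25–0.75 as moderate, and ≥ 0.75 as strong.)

r = 0.607 > 0 so the relationship is positive.
|r| = 0.607, which falls in the moderate range.

moderate positive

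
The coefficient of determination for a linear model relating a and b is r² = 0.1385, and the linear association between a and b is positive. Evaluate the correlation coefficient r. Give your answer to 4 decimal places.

|r| = √0.1385 = 0.3722
The association is positive, so r = 0.3722.

0.3722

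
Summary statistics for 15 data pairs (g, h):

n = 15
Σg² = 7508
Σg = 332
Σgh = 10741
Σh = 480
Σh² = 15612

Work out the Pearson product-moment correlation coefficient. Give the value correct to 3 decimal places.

r = (nΣgh − ΣgΣh) / √[(nΣg² − (Σg)²)(nΣh² − (Σh)²)]
Numerator: 15×10741 − 332×480 = 1755
Denominator: √[(112620 − 110224)(234180 − 230400)] = √[2396 × 3780] = 3009.4651
r = 1755 / 3009.4651 ≈ 0.583

0.583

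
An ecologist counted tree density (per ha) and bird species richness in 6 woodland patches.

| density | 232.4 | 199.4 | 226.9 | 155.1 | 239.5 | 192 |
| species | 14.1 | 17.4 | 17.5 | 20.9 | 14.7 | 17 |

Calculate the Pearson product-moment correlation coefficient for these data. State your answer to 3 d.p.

n = 6, Σx = 1245.3, Σy = 101.6, Σx² = 263533.99, Σy² = 1749.72, Σxy = 20743.39
nΣxy − ΣxΣy = 124460.34 − 126522.48 = -2062.14
nΣx² − (Σx)² = 1581203.94 − 1550772.09 = 30431.85; nΣy² − (Σy)² = 10498.32 − 10322.56 = 175.76
r = -2062.14 / √(30431.85 × 175.76) = -2062.14 / 2312.7261 ≈ -0.892

-0.892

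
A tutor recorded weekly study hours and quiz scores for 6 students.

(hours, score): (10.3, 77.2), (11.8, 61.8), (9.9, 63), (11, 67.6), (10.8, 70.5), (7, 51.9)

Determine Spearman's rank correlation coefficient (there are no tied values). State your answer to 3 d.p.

0.200

Rank hours: 3, 6, 2, 5, 4, 1
Rank score: 6, 2, 3, 4, 5, 1
d = rank(hours) − rank(score): -3, 4, -1, 1, -1, 0; Σd² = 28
ρ = 1 − 6Σd² / [n(n²−1)] = 1 − 6×28 / (6×35) = 1 − 168/210 ≈ 0.200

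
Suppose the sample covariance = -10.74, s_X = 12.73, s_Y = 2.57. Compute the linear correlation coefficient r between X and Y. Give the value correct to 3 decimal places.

-0.328

r = Cov(X,Y) / (s_X · s_Y) = -10.74 / (12.73 × 2.57)
  = -10.74 / 32.7161 ≈ -0.328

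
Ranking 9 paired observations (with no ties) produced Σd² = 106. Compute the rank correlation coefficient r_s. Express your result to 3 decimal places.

ρ = 1 − 6Σd² / [n(n²−1)] = 1 − 6×106 / (9×80)
  = 1 − 636/720 = 1 − 0.8833 ≈ 0.117

0.117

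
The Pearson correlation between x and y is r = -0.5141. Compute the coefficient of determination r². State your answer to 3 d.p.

r² = (-0.5141)² = 0.264

0.264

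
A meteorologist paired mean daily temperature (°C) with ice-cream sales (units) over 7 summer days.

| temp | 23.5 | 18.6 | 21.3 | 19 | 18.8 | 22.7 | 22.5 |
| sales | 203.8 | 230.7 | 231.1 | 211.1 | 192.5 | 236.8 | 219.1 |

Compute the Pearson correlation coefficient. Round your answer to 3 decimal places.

n = 7, Σx = 146.4, Σy = 1525.1, Σx² = 3087.88, Σy² = 333862.65, Σxy = 31937.76
nΣxy − ΣxΣy = 223564.32 − 223274.64 = 289.68
nΣx² − (Σx)² = 21615.16 − 21432.96 = 182.2; nΣy² − (Σy)² = 2337038.55 − 2325930.01 = 11108.54
r = 289.68 / √(182.2 × 11108.54) = 289.68 / 1422.6651 ≈ 0.204

0.204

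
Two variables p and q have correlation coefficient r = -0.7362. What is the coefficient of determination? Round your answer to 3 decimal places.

r² = (-0.7362)² = 0.542

0.542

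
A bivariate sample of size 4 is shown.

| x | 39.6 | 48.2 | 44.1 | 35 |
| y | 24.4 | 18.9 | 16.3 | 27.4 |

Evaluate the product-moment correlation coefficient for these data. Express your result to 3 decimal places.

n = 4, Σx = 166.9, Σy = 87, Σx² = 7061.21, Σy² = 1969.02, Σxy = 3555.05
nΣxy − ΣxΣy = 14220.2 − 14520.3 = -300.1
nΣx² − (Σx)² = 28244.84 − 27855.61 = 389.23; nΣy² − (Σy)² = 7876.08 − 7569 = 307.08
r = -300.1 / √(389.23 × 307.08) = -300.1 / 345.7235 ≈ -0.868

-0.868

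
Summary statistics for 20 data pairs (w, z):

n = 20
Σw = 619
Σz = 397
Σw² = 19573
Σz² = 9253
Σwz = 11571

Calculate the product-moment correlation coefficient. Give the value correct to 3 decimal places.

r = (nΣwz − ΣwΣz) / √[(nΣw² − (Σw)²)(nΣz² − (Σz)²)]
Numerator: 20×11571 − 619×397 = -14323
Denominator: √[(391460 − 383161)(185060 − 157609)] = √[8299 × 27451] = 15093.5698
r = -14323 / 15093.5698 ≈ -0.949

-0.949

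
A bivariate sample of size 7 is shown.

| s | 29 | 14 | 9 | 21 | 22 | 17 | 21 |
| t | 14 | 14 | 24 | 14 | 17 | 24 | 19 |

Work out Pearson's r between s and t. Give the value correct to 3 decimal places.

-0.583

n = 7, Σs = 133, Σt = 126, Σs² = 2773, Σt² = 2390, Σst = 2293
nΣst − ΣsΣt = 16051 − 16758 = -707
nΣs² − (Σs)² = 19411 − 17689 = 1722; nΣt² − (Σt)² = 16730 − 15876 = 854
r = -707 / √(1722 × 854) = -707 / 1212.6780 ≈ -0.583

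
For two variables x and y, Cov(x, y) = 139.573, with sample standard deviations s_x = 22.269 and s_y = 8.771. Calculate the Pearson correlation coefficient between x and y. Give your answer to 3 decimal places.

0.715

r = Cov(x,y) / (s_x · s_y) = 139.573 / (22.269 × 8.771)
  = 139.573 / 195.3214 ≈ 0.715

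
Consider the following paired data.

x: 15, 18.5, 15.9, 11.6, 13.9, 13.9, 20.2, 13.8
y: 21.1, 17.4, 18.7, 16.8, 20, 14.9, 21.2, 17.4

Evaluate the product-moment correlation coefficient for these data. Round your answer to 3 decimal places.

n = 8, Σx = 122.8, Σy = 147.5, Σx² = 1939.52, Σy² = 2754.11, Σxy = 2284.08
nΣxy − ΣxΣy = 18272.64 − 18113 = 159.64
nΣx² − (Σx)² = 15516.16 − 15079.84 = 436.32; nΣy² − (Σy)² = 22032.88 − 21756.25 = 276.63
r = 159.64 / √(436.32 × 276.63) = 159.64 / 347.4179 ≈ 0.460

0.460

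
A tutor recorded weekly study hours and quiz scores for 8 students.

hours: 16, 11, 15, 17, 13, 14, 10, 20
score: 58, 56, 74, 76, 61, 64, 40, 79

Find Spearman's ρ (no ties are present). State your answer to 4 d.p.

0.8571

Rank hours: 6, 2, 5, 7, 3, 4, 1, 8
Rank score: 3, 2, 6, 7, 4, 5, 1, 8
d = rank(hours) − rank(score): 3, 0, -1, 0, -1, -1, 0, 0; Σd² = 12
ρ = 1 − 6Σd² / [n(n²−1)] = 1 − 6×12 / (8×63) = 1 − 72/504 ≈ 0.8571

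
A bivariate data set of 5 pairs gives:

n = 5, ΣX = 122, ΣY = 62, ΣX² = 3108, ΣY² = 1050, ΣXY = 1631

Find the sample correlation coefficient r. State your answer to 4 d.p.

r = (nΣXY − ΣXΣY) / √[(nΣX² − (ΣX)²)(nΣY² − (ΣY)²)]
Numerator: 5×1631 − 122×62 = 591
Denominator: √[(15540 − 14884)(5250 − 3844)] = √[656 × 1406] = 960.3833
r = 591 / 960.3833 ≈ 0.6154

0.6154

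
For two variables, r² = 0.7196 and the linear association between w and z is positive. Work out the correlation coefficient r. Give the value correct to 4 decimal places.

0.8483

|r| = √0.7196 = 0.8483
The association is positive, so r = 0.8483.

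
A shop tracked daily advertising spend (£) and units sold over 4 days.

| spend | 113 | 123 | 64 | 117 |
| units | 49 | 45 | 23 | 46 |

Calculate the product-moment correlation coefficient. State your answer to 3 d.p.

n = 4, Σx = 417, Σy = 163, Σx² = 45683, Σy² = 7071, Σxy = 17926
nΣxy − ΣxΣy = 71704 − 67971 = 3733
nΣx² − (Σx)² = 182732 − 173889 = 8843; nΣy² − (Σy)² = 28284 − 26569 = 1715
r = 3733 / √(8843 × 1715) = 3733 / 3894.3221 ≈ 0.959

0.959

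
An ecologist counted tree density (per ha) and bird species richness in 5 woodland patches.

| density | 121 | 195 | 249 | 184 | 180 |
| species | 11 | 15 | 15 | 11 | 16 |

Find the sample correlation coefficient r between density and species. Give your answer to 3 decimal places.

0.593

n = 5, Σx = 929, Σy = 68, Σx² = 180923, Σy² = 948, Σxy = 12895
nΣxy − ΣxΣy = 64475 − 63172 = 1303
nΣx² − (Σx)² = 904615 − 863041 = 41574; nΣy² − (Σy)² = 4740 − 4624 = 116
r = 1303 / √(41574 × 116) = 1303 / 2196.0383 ≈ 0.593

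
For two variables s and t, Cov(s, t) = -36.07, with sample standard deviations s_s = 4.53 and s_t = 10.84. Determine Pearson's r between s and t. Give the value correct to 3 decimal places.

r = Cov(s,t) / (s_s · s_t) = -36.07 / (4.53 × 10.84)
  = -36.07 / 49.1052 ≈ -0.735

-0.735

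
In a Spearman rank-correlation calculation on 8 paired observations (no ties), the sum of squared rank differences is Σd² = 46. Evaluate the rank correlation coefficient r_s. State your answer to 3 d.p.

0.452

ρ = 1 − 6Σd² / [n(n²−1)] = 1 − 6×46 / (8×63)
  = 1 − 276/504 = 1 − 0.5476 ≈ 0.452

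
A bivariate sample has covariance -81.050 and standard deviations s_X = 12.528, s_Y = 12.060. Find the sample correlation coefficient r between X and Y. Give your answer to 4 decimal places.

r = Cov(X,Y) / (s_X · s_Y) = -81.050 / (12.528 × 12.060)
  = -81.050 / 151.0877 ≈ -0.5364

-0.5364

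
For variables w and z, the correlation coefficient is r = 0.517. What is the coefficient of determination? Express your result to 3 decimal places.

0.267

r² = (0.517)² = 0.267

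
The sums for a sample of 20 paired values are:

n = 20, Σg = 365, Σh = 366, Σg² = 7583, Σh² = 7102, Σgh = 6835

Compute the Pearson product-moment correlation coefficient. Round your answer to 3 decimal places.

r = (nΣgh − ΣgΣh) / √[(nΣg² − (Σg)²)(nΣh² − (Σh)²)]
Numerator: 20×6835 − 365×366 = 3110
Denominator: √[(151660 − 133225)(142040 − 133956)] = √[18435 × 8084] = 12207.7246
r = 3110 / 12207.7246 ≈ 0.255

0.255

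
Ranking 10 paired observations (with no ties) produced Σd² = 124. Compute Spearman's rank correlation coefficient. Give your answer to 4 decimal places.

ρ = 1 − 6Σd² / [n(n²−1)] = 1 − 6×124 / (10×99)
  = 1 − 744/990 = 1 − 0.75152 ≈ 0.2485

0.2485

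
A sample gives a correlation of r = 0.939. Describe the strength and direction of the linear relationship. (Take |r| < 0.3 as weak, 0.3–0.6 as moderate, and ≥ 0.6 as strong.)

strong positive

r = 0.939 > 0 so the relationship is positive.
|r| = 0.939, which falls in the strong range.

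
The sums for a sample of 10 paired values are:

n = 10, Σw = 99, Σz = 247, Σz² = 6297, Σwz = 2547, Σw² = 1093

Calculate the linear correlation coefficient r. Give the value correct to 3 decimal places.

r = (nΣwz − ΣwΣz) / √[(nΣw² − (Σw)²)(nΣz² − (Σz)²)]
Numerator: 10×2547 − 99×247 = 1017
Denominator: √[(10930 − 9801)(62970 − 61009)] = √[1129 × 1961] = 1487.9412
r = 1017 / 1487.9412 ≈ 0.683

0.683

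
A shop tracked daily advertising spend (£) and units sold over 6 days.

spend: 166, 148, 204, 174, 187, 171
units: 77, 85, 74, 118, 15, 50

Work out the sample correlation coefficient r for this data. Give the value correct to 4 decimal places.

n = 6, Σx = 1050, Σy = 419, Σx² = 185562, Σy² = 35279, Σxy = 72345
nΣxy − ΣxΣy = 434070 − 439950 = -5880
nΣx² − (Σx)² = 1113372 − 1102500 = 10872; nΣy² − (Σy)² = 211674 − 175561 = 36113
r = -5880 / √(10872 × 36113) = -5880 / 19814.6546 ≈ -0.2968

-0.2968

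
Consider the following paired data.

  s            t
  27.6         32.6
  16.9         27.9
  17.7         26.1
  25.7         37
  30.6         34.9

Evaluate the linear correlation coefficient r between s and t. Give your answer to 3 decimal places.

0.850

n = 5, Σs = 118.5, Σt = 158.5, Σs² = 2957.51, Σt² = 5109.39, Σst = 3852.08
nΣst − ΣsΣt = 19260.4 − 18782.25 = 478.15
nΣs² − (Σs)² = 14787.55 − 14042.25 = 745.3; nΣt² − (Σt)² = 25546.95 − 25122.25 = 424.7
r = 478.15 / √(745.3 × 424.7) = 478.15 / 562.6090 ≈ 0.850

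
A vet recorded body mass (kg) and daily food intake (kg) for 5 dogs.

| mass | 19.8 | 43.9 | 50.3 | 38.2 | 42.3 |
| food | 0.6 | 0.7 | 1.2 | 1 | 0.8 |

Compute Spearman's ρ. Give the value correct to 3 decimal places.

Rank mass: 1, 4, 5, 2, 3
Rank food: 1, 2, 5, 4, 3
d = rank(mass) − rank(food): 0, 2, 0, -2, 0; Σd² = 8
ρ = 1 − 6Σd² / [n(n²−1)] = 1 − 6×8 / (5×24) = 1 − 48/120 ≈ 0.600

0.600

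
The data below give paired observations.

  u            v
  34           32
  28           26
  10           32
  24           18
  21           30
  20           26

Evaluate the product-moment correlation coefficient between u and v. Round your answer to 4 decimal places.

n = 6, Σu = 137, Σv = 164, Σu² = 3457, Σv² = 4624, Σuv = 3718
nΣuv − ΣuΣv = 22308 − 22468 = -160
nΣu² − (Σu)² = 20742 − 18769 = 1973; nΣv² − (Σv)² = 27744 − 26896 = 848
r = -160 / √(1973 × 848) = -160 / 1293.4852 ≈ -0.1237

-0.1237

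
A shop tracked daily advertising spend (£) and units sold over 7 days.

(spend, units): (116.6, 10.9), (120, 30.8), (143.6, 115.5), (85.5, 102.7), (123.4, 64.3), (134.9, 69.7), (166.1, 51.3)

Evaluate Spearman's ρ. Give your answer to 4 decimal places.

0.2143

Rank spend: 2, 3, 6, 1, 4, 5, 7
Rank units: 1, 2, 7, 6, 4, 5, 3
d = rank(spend) − rank(units): 1, 1, -1, -5, 0, 0, 4; Σd² = 44
ρ = 1 − 6Σd² / [n(n²−1)] = 1 − 6×44 / (7×48) = 1 − 264/336 ≈ 0.2143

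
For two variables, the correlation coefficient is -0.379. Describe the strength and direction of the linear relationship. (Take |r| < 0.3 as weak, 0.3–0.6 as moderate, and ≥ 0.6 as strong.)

moderate negative

r = -0.379 < 0 so the relationship is negative.
|r| = 0.379, which falls in the moderate range.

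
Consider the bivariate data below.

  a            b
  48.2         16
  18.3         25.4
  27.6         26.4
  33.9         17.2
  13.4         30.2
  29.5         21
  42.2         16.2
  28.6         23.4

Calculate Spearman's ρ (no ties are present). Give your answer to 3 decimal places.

-0.976

Rank a: 8, 2, 3, 6, 1, 5, 7, 4
Rank b: 1, 6, 7, 3, 8, 4, 2, 5
d = rank(a) − rank(b): 7, -4, -4, 3, -7, 1, 5, -1; Σd² = 166
ρ = 1 − 6Σd² / [n(n²−1)] = 1 − 6×166 / (8×63) = 1 − 996/504 ≈ -0.976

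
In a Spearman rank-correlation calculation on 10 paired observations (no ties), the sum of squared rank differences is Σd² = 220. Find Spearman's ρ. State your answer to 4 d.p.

-0.3333

ρ = 1 − 6Σd² / [n(n²−1)] = 1 − 6×220 / (10×99)
  = 1 − 1320/990 = 1 − 1.33333 ≈ -0.3333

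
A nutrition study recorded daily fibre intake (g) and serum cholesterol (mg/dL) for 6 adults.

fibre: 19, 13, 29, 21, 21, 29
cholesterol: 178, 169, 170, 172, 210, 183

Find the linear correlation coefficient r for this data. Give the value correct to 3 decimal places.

n = 6, Σx = 132, Σy = 1082, Σx² = 3094, Σy² = 196318, Σxy = 23838
nΣxy − ΣxΣy = 143028 − 142824 = 204
nΣx² − (Σx)² = 18564 − 17424 = 1140; nΣy² − (Σy)² = 1177908 − 1170724 = 7184
r = 204 / √(1140 × 7184) = 204 / 2861.7757 ≈ 0.071

0.071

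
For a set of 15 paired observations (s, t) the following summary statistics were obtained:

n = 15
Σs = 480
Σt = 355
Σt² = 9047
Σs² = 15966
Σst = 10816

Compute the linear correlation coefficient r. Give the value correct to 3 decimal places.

-0.870

r = (nΣst − ΣsΣt) / √[(nΣs² − (Σs)²)(nΣt² − (Σt)²)]
Numerator: 15×10816 − 480×355 = -8160
Denominator: √[(239490 − 230400)(135705 − 126025)] = √[9090 × 9680] = 9380.3625
r = -8160 / 9380.3625 ≈ -0.870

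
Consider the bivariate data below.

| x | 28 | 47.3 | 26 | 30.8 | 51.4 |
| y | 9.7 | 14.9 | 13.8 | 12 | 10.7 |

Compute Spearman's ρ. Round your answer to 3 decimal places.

0.000

Rank x: 2, 4, 1, 3, 5
Rank y: 1, 5, 4, 3, 2
d = rank(x) − rank(y): 1, -1, -3, 0, 3; Σd² = 20
ρ = 1 − 6Σd² / [n(n²−1)] = 1 − 6×20 / (5×24) = 1 − 120/120 ≈ 0.000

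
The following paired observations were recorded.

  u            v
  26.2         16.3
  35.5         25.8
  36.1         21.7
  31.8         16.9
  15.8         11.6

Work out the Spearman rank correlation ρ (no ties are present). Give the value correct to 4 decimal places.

0.9000

Rank u: 2, 4, 5, 3, 1
Rank v: 2, 5, 4, 3, 1
d = rank(u) − rank(v): 0, -1, 1, 0, 0; Σd² = 2
ρ = 1 − 6Σd² / [n(n²−1)] = 1 − 6×2 / (5×24) = 1 − 12/120 ≈ 0.9000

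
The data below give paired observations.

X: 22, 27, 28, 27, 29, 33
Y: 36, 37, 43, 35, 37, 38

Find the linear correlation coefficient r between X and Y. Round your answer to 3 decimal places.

n = 6, ΣX = 166, ΣY = 226, ΣX² = 4656, ΣY² = 8552, ΣXY = 6267
nΣXY − ΣXΣY = 37602 − 37516 = 86
nΣX² − (ΣX)² = 27936 − 27556 = 380; nΣY² − (ΣY)² = 51312 − 51076 = 236
r = 86 / √(380 × 236) = 86 / 299.4662 ≈ 0.287

0.287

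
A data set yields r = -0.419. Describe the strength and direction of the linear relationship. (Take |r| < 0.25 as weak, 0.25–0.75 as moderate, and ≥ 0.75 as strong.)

moderate negative

r = -0.419 < 0 so the relationship is negative.
|r| = 0.419, which falls in the moderate range.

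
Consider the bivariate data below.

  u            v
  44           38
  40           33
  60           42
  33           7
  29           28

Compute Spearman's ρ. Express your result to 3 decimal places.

0.900

Rank u: 4, 3, 5, 2, 1
Rank v: 4, 3, 5, 1, 2
d = rank(u) − rank(v): 0, 0, 0, 1, -1; Σd² = 2
ρ = 1 − 6Σd² / [n(n²−1)] = 1 − 6×2 / (5×24) = 1 − 12/120 ≈ 0.900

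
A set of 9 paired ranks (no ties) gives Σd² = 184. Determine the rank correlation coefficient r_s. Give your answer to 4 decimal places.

-0.5333

ρ = 1 − 6Σd² / [n(n²−1)] = 1 − 6×184 / (9×80)
  = 1 − 1104/720 = 1 − 1.53333 ≈ -0.5333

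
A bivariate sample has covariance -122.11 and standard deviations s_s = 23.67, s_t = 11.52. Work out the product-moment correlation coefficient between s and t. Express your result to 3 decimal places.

r = Cov(s,t) / (s_s · s_t) = -122.11 / (23.67 × 11.52)
  = -122.11 / 272.6784 ≈ -0.448

-0.448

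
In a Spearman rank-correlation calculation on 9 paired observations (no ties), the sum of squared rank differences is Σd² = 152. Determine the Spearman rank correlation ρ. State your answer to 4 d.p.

-0.2667

ρ = 1 − 6Σd² / [n(n²−1)] = 1 − 6×152 / (9×80)
  = 1 − 912/720 = 1 − 1.26667 ≈ -0.2667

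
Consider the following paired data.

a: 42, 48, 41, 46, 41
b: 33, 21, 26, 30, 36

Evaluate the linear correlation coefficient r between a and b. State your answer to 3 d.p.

n = 5, Σa = 218, Σb = 146, Σa² = 9546, Σb² = 4402, Σab = 6316
nΣab − ΣaΣb = 31580 − 31828 = -248
nΣa² − (Σa)² = 47730 − 47524 = 206; nΣb² − (Σb)² = 22010 − 21316 = 694
r = -248 / √(206 × 694) = -248 / 378.1058 ≈ -0.656

-0.656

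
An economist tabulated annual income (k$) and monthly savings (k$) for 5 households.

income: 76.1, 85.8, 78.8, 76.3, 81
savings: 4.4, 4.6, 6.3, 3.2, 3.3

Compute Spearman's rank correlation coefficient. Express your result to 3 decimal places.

0.300

Rank income: 1, 5, 3, 2, 4
Rank savings: 3, 4, 5, 1, 2
d = rank(income) − rank(savings): -2, 1, -2, 1, 2; Σd² = 14
ρ = 1 − 6Σd² / [n(n²−1)] = 1 − 6×14 / (5×24) = 1 − 84/120 ≈ 0.300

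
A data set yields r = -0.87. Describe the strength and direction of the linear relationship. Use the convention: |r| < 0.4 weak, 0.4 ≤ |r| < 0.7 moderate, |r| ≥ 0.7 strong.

r = -0.87 < 0 so the relationship is negative.
|r| = 0.87, which falls in the strong range.

strong negative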